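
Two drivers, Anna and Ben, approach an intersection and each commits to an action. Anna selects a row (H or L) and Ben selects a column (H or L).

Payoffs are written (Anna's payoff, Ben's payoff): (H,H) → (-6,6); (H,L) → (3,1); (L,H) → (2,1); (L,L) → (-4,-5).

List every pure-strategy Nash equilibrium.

(L, H)

(H, H): Anna prefers L (2 > -6) — not an equilibrium.
(H, L): Ben prefers H (6 > 1) — not an equilibrium.
(L, H): Anna gets 2 ≥ -6 from H, and Ben gets 1 ≥ -5 from L — Nash equilibrium.
(L, L): Anna prefers H (3 > -4); Ben prefers H (1 > -5) — not an equilibrium.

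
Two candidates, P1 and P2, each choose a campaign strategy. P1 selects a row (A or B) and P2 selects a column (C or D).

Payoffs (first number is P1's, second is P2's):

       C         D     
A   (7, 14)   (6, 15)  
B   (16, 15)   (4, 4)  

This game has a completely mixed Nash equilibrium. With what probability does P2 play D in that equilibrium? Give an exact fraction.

9/11

Let y be the probability that P2 plays C. In a completely mixed equilibrium, P1 must be indifferent between A and B.
P1's expected payoff from A is 7y + 6(1−y); from B it is 16y + 4(1−y).
Setting these equal: y + 6 = 12y + 4, so y = 2/11.
Therefore P2 plays D with probability 1 − 2/11 = 9/11.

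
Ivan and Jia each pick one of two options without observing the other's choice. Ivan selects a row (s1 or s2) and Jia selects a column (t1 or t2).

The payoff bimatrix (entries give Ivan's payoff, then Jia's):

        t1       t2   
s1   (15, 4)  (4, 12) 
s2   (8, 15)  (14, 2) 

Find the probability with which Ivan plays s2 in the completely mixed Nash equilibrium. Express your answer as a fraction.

8/21

Let p be the probability that Ivan plays s1. In a completely mixed equilibrium, Jia must be indifferent between t1 and t2.
Jia's expected payoff from t1 is 4p + 15(1−p); from t2 it is 12p + 2(1−p).
Setting these equal: −11p + 15 = 10p + 2, so p = 13/21.
Therefore Ivan plays s2 with probability 1 − 13/21 = 8/21.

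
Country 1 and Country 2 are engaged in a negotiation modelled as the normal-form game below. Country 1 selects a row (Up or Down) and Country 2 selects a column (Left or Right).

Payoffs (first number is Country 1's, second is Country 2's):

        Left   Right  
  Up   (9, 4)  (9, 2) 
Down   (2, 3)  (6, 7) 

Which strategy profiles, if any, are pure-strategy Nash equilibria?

(Up, Left): Country 1 gets 9 ≥ 2 from Down, and Country 2 gets 4 ≥ 2 from Right — Nash equilibrium.
(Up, Right): Country 2 prefers Left (4 > 2) — not an equilibrium.
(Down, Left): Country 1 prefers Up (9 > 2); Country 2 prefers Right (7 > 3) — not an equilibrium.
(Down, Right): Country 1 prefers Up (9 > 6) — not an equilibrium.

(Up, Left)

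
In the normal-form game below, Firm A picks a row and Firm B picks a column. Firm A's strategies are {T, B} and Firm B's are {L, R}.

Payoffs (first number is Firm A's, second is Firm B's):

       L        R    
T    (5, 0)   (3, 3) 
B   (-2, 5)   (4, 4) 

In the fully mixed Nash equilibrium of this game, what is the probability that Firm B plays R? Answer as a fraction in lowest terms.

Let y be the probability that Firm B plays L. In a completely mixed equilibrium, Firm A must be indifferent between T and B.
Firm A's expected payoff from T is 5y + 3(1−y); from B it is −2y + 4(1−y).
Setting these equal: 2y + 3 = −6y + 4, so y = 1/8.
Therefore Firm B plays R with probability 1 − 1/8 = 7/8.

7/8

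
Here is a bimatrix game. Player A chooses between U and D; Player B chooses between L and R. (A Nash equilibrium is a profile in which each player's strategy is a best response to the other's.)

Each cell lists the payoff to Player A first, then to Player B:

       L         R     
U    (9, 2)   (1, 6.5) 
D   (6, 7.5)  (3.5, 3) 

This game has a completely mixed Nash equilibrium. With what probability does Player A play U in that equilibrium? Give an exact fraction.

1/2

Let p be the probability that Player A plays U. In a completely mixed equilibrium, Player B must be indifferent between L and R.
Player B's expected payoff from L is 2p + 7.5(1−p); from R it is 6.5p + 3(1−p).
Setting these equal: −5.5p + 7.5 = 3.5p + 3, so p = 1/2.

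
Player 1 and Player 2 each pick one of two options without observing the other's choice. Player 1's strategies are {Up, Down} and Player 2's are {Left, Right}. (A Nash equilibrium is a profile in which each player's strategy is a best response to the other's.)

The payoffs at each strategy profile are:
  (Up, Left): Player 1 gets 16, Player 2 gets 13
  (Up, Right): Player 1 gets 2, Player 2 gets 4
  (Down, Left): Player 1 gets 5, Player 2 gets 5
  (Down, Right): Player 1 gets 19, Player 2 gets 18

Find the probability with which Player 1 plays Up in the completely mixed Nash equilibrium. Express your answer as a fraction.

Let x be the probability that Player 1 plays Up. In a completely mixed equilibrium, Player 2 must be indifferent between Left and Right.
Player 2's expected payoff from Left is 13x + 5(1−x); from Right it is 4x + 18(1−x).
Setting these equal: 8x + 5 = −14x + 18, so x = 13/22.

13/22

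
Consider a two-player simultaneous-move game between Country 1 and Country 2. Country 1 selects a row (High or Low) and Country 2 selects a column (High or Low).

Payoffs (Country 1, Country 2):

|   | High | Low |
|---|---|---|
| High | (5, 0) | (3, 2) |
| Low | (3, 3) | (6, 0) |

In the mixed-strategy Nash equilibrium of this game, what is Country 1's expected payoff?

First find y, the probability Country 2 plays High, from Country 1's indifference between High and Low: 5y + 3(1−y) = 3y + 6(1−y), giving y = 3/5.
Since Country 1 is indifferent in equilibrium, Country 1's expected payoff equals the payoff from either row against (3/5, 2/5). Using High: 5(3/5) + 3(2/5) = 21/5.

21/5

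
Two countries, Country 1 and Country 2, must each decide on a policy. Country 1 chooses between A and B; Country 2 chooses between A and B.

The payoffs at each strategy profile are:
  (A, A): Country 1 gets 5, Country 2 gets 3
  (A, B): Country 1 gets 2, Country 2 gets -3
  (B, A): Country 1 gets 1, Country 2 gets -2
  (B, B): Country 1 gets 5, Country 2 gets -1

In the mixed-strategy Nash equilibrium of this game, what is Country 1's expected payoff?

23/7

First find y, the probability Country 2 plays A, from Country 1's indifference between A and B: 5y + 2(1−y) = y + 5(1−y), giving y = 3/7.
Since Country 1 is indifferent in equilibrium, Country 1's expected payoff equals the payoff from either row against (3/7, 4/7). Using A: 5(3/7) + 2(4/7) = 23/7.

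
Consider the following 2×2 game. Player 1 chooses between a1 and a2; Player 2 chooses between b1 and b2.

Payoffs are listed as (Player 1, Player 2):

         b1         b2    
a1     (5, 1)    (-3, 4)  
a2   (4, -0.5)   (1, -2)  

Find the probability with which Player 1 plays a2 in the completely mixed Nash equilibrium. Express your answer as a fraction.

2/3

Let r be the probability that Player 1 plays a1. In a completely mixed equilibrium, Player 2 must be indifferent between b1 and b2.
Player 2's expected payoff from b1 is r − 0.5(1−r); from b2 it is 4r − 2(1−r).
Setting these equal: 1.5r − 0.5 = 6r − 2, so r = 1/3.
Therefore Player 1 plays a2 with probability 1 − 1/3 = 2/3.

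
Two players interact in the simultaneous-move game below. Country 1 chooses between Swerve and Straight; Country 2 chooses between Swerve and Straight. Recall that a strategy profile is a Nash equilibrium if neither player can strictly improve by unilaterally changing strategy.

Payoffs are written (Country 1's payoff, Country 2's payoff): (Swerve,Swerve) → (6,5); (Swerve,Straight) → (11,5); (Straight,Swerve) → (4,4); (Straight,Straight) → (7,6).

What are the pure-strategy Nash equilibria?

(Swerve, Swerve): Country 1 gets 6 ≥ 4 from Straight, and Country 2 gets 5 ≥ 5 from Straight — Nash equilibrium.
(Swerve, Straight): Country 1 gets 11 ≥ 7 from Straight, and Country 2 gets 5 ≥ 5 from Swerve — Nash equilibrium.
(Straight, Swerve): Country 1 prefers Swerve (6 > 4); Country 2 prefers Straight (6 > 4) — not an equilibrium.
(Straight, Straight): Country 1 prefers Swerve (11 > 7) — not an equilibrium.

(Swerve, Swerve) and (Swerve, Straight)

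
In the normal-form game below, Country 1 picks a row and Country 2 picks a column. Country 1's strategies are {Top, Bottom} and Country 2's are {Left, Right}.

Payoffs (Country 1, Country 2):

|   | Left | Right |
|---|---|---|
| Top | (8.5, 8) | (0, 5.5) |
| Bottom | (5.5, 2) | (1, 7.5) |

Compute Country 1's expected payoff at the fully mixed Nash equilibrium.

First find y, the probability Country 2 plays Left, from Country 1's indifference between Top and Bottom: 8.5y = 5.5y + (1−y), giving y = 1/4.
Since Country 1 is indifferent in equilibrium, Country 1's expected payoff equals the payoff from either row against (1/4, 3/4). Using Top: 8.5(1/4) = 17/8.

17/8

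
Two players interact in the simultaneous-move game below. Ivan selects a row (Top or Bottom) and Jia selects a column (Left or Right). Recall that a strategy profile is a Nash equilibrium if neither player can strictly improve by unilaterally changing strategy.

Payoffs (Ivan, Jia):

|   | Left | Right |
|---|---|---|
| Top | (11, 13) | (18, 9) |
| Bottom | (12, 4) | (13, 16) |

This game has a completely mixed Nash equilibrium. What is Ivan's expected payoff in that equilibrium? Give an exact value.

73/6

First find y, the probability Jia plays Left, from Ivan's indifference between Top and Bottom: 11y + 18(1−y) = 12y + 13(1−y), giving y = 5/6.
Since Ivan is indifferent in equilibrium, Ivan's expected payoff equals the payoff from either row against (5/6, 1/6). Using Top: 11(5/6) + 18(1/6) = 73/6.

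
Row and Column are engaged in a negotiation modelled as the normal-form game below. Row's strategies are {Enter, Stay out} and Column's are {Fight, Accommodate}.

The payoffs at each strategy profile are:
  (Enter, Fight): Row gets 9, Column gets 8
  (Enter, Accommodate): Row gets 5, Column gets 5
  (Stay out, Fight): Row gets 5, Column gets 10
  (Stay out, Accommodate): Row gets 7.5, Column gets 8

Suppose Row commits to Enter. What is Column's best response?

Fight

Against Enter, Column earns 8 from Fight and 5 from Accommodate.
So Fight is the best response.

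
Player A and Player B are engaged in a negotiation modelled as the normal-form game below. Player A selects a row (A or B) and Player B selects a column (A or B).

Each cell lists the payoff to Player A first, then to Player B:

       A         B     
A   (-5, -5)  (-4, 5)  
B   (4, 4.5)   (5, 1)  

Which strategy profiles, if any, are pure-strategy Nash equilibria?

(A, A): Player A prefers B (4 > -5); Player B prefers B (5 > -5) — not an equilibrium.
(A, B): Player A prefers B (5 > -4) — not an equilibrium.
(B, A): Player A gets 4 ≥ -5 from A, and Player B gets 4.5 ≥ 1 from B — Nash equilibrium.
(B, B): Player B prefers A (4.5 > 1) — not an equilibrium.

(B, A)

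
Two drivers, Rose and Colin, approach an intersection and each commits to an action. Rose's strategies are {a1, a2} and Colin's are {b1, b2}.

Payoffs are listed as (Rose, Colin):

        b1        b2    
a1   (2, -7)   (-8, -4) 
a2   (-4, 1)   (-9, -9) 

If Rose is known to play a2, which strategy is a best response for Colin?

b1

Against a2, Colin earns 1 from b1 and -9 from b2.
So b1 is the best response.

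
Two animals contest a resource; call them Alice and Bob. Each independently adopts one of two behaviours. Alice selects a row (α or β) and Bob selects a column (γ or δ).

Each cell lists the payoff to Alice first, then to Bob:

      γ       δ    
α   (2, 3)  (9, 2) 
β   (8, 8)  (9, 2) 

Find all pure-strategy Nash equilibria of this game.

(β, γ)

(α, γ): Alice prefers β (8 > 2) — not an equilibrium.
(α, δ): Bob prefers γ (3 > 2) — not an equilibrium.
(β, γ): Alice gets 8 ≥ 2 from α, and Bob gets 8 ≥ 2 from δ — Nash equilibrium.
(β, δ): Bob prefers γ (8 > 2) — not an equilibrium.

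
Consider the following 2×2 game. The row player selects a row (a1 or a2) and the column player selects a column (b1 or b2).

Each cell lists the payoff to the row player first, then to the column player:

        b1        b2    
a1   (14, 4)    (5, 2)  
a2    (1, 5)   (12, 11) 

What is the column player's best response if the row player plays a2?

Against a2, the column player earns 5 from b1 and 11 from b2.
So b2 is the best response.

b2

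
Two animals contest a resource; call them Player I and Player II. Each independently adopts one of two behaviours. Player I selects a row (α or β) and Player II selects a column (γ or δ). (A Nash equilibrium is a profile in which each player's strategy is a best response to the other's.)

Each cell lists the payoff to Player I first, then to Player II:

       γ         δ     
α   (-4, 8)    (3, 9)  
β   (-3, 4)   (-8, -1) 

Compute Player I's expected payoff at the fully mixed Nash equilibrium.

-41/12

First find q, the probability Player II plays γ, from Player I's indifference between α and β: −4q + 3(1−q) = −3q − 8(1−q), giving q = 11/12.
Since Player I is indifferent in equilibrium, Player I's expected payoff equals the payoff from either row against (11/12, 1/12). Using α: −4(11/12) + 3(1/12) = -41/12.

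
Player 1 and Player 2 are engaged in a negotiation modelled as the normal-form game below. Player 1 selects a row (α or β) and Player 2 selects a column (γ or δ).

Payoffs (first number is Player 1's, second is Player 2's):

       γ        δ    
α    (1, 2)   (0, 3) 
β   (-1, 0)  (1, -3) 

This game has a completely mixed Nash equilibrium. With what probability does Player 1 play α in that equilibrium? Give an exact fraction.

Let r be the probability that Player 1 plays α. In a completely mixed equilibrium, Player 2 must be indifferent between γ and δ.
Player 2's expected payoff from γ is 2r; from δ it is 3r − 3(1−r).
Setting these equal: 2r = 6r − 3, so r = 3/4.

3/4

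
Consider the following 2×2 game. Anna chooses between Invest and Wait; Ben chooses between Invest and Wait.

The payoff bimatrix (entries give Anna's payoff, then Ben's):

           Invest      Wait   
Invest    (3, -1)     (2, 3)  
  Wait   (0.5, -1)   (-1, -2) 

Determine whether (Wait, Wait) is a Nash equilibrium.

At (Wait, Wait), Anna earns -1; switching to Invest would give 2, so Anna would deviate.
Ben earns -2; switching to Invest would give -1, so Ben would deviate.
Since at least one player can profitably deviate, this is not a Nash equilibrium.

No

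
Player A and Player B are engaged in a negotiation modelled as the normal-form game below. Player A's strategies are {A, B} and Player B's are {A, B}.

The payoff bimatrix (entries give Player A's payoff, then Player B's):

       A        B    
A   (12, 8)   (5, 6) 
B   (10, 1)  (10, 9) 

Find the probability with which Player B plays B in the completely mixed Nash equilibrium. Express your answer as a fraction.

2/7

Let y be the probability that Player B plays A. In a completely mixed equilibrium, Player A must be indifferent between A and B.
Player A's expected payoff from A is 12y + 5(1−y); from B it is 10y + 10(1−y).
Setting these equal: 7y + 5 = 10, so y = 5/7.
Therefore Player B plays B with probability 1 − 5/7 = 2/7.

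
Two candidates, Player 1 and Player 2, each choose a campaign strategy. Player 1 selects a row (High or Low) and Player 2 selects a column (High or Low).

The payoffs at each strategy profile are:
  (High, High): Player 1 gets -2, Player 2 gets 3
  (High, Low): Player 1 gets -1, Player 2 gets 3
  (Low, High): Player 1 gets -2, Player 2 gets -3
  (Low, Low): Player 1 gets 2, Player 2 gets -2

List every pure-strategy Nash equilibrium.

(High, High): Player 1 gets -2 ≥ -2 from Low, and Player 2 gets 3 ≥ 3 from Low — Nash equilibrium.
(High, Low): Player 1 prefers Low (2 > -1) — not an equilibrium.
(Low, High): Player 2 prefers Low (-2 > -3) — not an equilibrium.
(Low, Low): Player 1 gets 2 ≥ -1 from High, and Player 2 gets -2 ≥ -3 from High — Nash equilibrium.

(High, High) and (Low, Low)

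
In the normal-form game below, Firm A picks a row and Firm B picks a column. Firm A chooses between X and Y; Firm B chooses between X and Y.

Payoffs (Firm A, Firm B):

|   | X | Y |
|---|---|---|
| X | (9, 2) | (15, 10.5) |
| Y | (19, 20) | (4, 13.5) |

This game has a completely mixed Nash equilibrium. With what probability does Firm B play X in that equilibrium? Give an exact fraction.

11/21

Let c be the probability that Firm B plays X. In a completely mixed equilibrium, Firm A must be indifferent between X and Y.
Firm A's expected payoff from X is 9c + 15(1−c); from Y it is 19c + 4(1−c).
Setting these equal: −6c + 15 = 15c + 4, so c = 11/21.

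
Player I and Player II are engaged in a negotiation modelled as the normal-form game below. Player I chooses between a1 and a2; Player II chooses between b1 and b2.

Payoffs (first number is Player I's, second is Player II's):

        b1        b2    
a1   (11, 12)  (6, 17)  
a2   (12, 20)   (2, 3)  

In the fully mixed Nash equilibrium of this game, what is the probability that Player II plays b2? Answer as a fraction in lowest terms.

1/5

Let c be the probability that Player II plays b1. In a completely mixed equilibrium, Player I must be indifferent between a1 and a2.
Player I's expected payoff from a1 is 11c + 6(1−c); from a2 it is 12c + 2(1−c).
Setting these equal: 5c + 6 = 10c + 2, so c = 4/5.
Therefore Player II plays b2 with probability 1 − 4/5 = 1/5.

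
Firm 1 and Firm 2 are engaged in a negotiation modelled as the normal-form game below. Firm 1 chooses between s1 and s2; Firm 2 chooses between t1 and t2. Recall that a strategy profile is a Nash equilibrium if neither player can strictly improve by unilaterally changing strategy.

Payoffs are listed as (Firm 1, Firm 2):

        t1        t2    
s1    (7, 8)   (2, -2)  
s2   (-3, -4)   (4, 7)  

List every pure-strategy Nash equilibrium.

(s1, t1) and (s2, t2)

(s1, t1): Firm 1 gets 7 ≥ -3 from s2, and Firm 2 gets 8 ≥ -2 from t2 — Nash equilibrium.
(s1, t2): Firm 1 prefers s2 (4 > 2); Firm 2 prefers t1 (8 > -2) — not an equilibrium.
(s2, t1): Firm 1 prefers s1 (7 > -3); Firm 2 prefers t2 (7 > -4) — not an equilibrium.
(s2, t2): Firm 1 gets 4 ≥ 2 from s1, and Firm 2 gets 7 ≥ -4 from t1 — Nash equilibrium.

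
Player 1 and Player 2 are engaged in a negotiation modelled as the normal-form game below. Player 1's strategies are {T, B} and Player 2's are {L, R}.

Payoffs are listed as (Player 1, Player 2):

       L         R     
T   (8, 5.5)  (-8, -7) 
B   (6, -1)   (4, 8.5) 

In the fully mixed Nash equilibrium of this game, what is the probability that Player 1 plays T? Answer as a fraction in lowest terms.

19/44

Let p be the probability that Player 1 plays T. In a completely mixed equilibrium, Player 2 must be indifferent between L and R.
Player 2's expected payoff from L is 5.5p − (1−p); from R it is −7p + 8.5(1−p).
Setting these equal: 6.5p − 1 = −15.5p + 8.5, so p = 19/44.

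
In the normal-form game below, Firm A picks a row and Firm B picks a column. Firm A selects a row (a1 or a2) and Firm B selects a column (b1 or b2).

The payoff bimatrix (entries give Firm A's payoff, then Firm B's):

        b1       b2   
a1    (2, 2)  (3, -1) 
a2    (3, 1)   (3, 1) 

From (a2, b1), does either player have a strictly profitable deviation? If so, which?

Firm A at (a2, b1) earns 3; deviating to a1 yields 2 — not better.
Firm B earns 1; deviating to b2 yields 1 — not better.
Neither player can strictly improve; the profile is a Nash equilibrium.

Neither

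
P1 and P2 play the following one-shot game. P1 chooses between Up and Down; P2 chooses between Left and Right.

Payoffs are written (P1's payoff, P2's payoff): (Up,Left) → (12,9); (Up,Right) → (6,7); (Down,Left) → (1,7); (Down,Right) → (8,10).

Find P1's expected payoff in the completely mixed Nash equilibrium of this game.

First find q, the probability P2 plays Left, from P1's indifference between Up and Down: 12q + 6(1−q) = q + 8(1−q), giving q = 2/13.
Since P1 is indifferent in equilibrium, P1's expected payoff equals the payoff from either row against (2/13, 11/13). Using Up: 12(2/13) + 6(11/13) = 90/13.

90/13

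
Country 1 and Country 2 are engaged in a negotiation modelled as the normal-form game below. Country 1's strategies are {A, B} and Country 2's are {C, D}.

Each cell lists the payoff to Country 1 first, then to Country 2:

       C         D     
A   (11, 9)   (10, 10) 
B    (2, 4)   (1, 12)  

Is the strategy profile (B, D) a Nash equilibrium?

At (B, D), Country 1 earns 1; switching to A would give 10, so Country 1 would deviate.
Country 2 earns 12; switching to C would give 4, so Country 2 has no profitable deviation.
Since at least one player can profitably deviate, this is not a Nash equilibrium.

No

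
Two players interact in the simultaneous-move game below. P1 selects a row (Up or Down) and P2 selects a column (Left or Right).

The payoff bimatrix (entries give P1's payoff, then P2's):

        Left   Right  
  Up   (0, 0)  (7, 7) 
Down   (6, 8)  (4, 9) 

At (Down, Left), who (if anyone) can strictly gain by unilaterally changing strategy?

P2

P1 at (Down, Left) earns 6; deviating to Up yields 0 — not better.
P2 earns 8; deviating to Right yields 9 — a strict improvement.
Only P2 has a strictly profitable deviation.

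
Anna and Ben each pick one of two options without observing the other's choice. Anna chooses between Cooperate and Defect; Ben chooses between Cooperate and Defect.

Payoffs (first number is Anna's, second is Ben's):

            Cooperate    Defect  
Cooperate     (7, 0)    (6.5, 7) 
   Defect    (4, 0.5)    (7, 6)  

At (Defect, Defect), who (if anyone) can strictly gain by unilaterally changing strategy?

Anna at (Defect, Defect) earns 7; deviating to Cooperate yields 6.5 — not better.
Ben earns 6; deviating to Cooperate yields 0.5 — not better.
Neither player can strictly improve; the profile is a Nash equilibrium.

Neither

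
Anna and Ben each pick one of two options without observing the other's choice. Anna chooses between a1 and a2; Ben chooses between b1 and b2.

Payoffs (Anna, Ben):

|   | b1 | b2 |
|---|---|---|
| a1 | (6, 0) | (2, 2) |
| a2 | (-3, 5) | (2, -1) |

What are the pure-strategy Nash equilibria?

(a1, b2)

(a1, b1): Ben prefers b2 (2 > 0) — not an equilibrium.
(a1, b2): Anna gets 2 ≥ 2 from a2, and Ben gets 2 ≥ 0 from b1 — Nash equilibrium.
(a2, b1): Anna prefers a1 (6 > -3) — not an equilibrium.
(a2, b2): Ben prefers b1 (5 > -1) — not an equilibrium.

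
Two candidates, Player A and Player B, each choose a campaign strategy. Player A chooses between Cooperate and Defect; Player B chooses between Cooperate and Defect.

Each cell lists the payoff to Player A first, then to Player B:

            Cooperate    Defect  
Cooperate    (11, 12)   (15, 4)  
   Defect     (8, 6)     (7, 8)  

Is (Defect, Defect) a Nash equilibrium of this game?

At (Defect, Defect), Player A earns 7; switching to Cooperate would give 15, so Player A would deviate.
Player B earns 8; switching to Cooperate would give 6, so Player B has no profitable deviation.
Since at least one player can profitably deviate, this is not a Nash equilibrium.

No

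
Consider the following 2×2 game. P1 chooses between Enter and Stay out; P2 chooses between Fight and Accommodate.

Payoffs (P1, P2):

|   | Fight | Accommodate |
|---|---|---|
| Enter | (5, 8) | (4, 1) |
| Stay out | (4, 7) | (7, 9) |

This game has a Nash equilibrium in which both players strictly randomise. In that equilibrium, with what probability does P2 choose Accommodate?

Let q be the probability that P2 plays Fight. In a completely mixed equilibrium, P1 must be indifferent between Enter and Stay out.
P1's expected payoff from Enter is 5q + 4(1−q); from Stay out it is 4q + 7(1−q).
Setting these equal: q + 4 = −3q + 7, so q = 3/4.
Therefore P2 plays Accommodate with probability 1 − 3/4 = 1/4.

1/4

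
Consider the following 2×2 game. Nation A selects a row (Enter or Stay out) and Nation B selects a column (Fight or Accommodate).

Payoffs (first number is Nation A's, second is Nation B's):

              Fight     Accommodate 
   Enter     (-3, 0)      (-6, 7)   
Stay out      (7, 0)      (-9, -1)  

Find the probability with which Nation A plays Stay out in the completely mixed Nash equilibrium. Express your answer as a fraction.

7/8

Let x be the probability that Nation A plays Enter. In a completely mixed equilibrium, Nation B must be indifferent between Fight and Accommodate.
Nation B's expected payoff from Fight is 0; from Accommodate it is 7x − (1−x).
Setting these equal: 0 = 8x − 1, so x = 1/8.
Therefore Nation A plays Stay out with probability 1 − 1/8 = 7/8.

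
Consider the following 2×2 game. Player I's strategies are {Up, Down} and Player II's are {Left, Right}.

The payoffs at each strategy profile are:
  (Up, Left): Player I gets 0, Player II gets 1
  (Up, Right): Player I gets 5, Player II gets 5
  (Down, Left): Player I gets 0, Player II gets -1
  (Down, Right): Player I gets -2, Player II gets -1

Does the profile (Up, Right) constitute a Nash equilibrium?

Yes

At (Up, Right), Player I earns 5; switching to Down would give -2, so Player I has no profitable deviation.
Player II earns 5; switching to Left would give 1, so Player II has no profitable deviation.
Neither player can gain by a unilateral deviation, so this profile is a Nash equilibrium.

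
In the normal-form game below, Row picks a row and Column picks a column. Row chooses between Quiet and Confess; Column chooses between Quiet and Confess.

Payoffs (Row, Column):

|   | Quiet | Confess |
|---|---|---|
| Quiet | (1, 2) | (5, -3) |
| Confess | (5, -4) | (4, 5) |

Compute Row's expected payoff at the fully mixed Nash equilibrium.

First find q, the probability Column plays Quiet, from Row's indifference between Quiet and Confess: q + 5(1−q) = 5q + 4(1−q), giving q = 1/5.
Since Row is indifferent in equilibrium, Row's expected payoff equals the payoff from either row against (1/5, 4/5). Using Quiet: (1/5) + 5(4/5) = 21/5.

21/5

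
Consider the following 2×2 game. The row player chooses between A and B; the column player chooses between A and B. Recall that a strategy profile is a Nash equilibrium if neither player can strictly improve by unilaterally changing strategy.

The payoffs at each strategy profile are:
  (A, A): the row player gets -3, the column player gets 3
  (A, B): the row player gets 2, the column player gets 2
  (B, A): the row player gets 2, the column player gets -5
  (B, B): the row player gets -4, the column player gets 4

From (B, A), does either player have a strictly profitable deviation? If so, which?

The row player at (B, A) earns 2; deviating to A yields -3 — not better.
The column player earns -5; deviating to B yields 4 — a strict improvement.
Only the column player has a strictly profitable deviation.

The column player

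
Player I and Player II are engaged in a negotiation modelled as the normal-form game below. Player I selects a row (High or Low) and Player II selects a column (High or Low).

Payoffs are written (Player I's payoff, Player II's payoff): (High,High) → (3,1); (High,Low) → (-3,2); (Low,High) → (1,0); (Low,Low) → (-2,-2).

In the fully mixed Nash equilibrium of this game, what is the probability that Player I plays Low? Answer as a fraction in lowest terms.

Let x be the probability that Player I plays High. In a completely mixed equilibrium, Player II must be indifferent between High and Low.
Player II's expected payoff from High is x; from Low it is 2x − 2(1−x).
Setting these equal: x = 4x − 2, so x = 2/3.
Therefore Player I plays Low with probability 1 − 2/3 = 1/3.

1/3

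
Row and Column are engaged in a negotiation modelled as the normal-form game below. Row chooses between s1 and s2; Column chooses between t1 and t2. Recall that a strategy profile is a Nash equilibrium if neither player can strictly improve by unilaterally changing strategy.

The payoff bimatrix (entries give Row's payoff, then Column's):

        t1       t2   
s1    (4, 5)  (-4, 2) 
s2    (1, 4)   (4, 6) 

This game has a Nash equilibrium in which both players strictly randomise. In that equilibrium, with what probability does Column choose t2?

Let y be the probability that Column plays t1. In a completely mixed equilibrium, Row must be indifferent between s1 and s2.
Row's expected payoff from s1 is 4y − 4(1−y); from s2 it is y + 4(1−y).
Setting these equal: 8y − 4 = −3y + 4, so y = 8/11.
Therefore Column plays t2 with probability 1 − 8/11 = 3/11.

3/11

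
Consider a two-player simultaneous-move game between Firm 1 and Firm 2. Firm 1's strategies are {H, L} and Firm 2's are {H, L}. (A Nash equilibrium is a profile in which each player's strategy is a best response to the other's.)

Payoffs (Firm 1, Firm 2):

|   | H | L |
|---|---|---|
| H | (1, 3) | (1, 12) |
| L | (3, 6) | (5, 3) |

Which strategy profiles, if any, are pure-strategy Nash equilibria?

(L, H)

(H, H): Firm 1 prefers L (3 > 1); Firm 2 prefers L (12 > 3) — not an equilibrium.
(H, L): Firm 1 prefers L (5 > 1) — not an equilibrium.
(L, H): Firm 1 gets 3 ≥ 1 from H, and Firm 2 gets 6 ≥ 3 from L — Nash equilibrium.
(L, L): Firm 2 prefers H (6 > 3) — not an equilibrium.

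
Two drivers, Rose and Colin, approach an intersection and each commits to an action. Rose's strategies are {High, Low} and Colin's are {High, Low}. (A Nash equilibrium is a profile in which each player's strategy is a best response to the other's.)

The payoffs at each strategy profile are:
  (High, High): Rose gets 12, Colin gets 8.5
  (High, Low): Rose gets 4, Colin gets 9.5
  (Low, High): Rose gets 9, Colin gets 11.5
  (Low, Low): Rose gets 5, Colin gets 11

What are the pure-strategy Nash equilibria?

(High, High): Colin prefers Low (9.5 > 8.5) — not an equilibrium.
(High, Low): Rose prefers Low (5 > 4) — not an equilibrium.
(Low, High): Rose prefers High (12 > 9) — not an equilibrium.
(Low, Low): Colin prefers High (11.5 > 11) — not an equilibrium.

none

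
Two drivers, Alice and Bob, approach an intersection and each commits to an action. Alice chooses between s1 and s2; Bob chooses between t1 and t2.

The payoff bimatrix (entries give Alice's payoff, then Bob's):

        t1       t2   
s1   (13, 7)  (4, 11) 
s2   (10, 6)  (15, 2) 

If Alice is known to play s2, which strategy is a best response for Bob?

Against s2, Bob earns 6 from t1 and 2 from t2.
So t1 is the best response.

t1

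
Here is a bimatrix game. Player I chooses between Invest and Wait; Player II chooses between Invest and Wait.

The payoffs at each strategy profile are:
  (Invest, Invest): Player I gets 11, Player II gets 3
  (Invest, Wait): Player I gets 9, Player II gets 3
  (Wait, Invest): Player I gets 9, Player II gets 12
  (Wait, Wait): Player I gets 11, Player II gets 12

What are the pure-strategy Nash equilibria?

(Invest, Invest): Player I gets 11 ≥ 9 from Wait, and Player II gets 3 ≥ 3 from Wait — Nash equilibrium.
(Invest, Wait): Player I prefers Wait (11 > 9) — not an equilibrium.
(Wait, Invest): Player I prefers Invest (11 > 9) — not an equilibrium.
(Wait, Wait): Player I gets 11 ≥ 9 from Invest, and Player II gets 12 ≥ 12 from Invest — Nash equilibrium.

(Invest, Invest) and (Wait, Wait)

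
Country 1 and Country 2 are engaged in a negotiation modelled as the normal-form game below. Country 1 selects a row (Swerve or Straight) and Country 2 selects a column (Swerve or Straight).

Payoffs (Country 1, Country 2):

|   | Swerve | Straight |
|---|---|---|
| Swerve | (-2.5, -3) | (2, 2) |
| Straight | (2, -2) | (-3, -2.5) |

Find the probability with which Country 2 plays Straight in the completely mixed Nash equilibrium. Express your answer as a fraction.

9/19

Let y be the probability that Country 2 plays Swerve. In a completely mixed equilibrium, Country 1 must be indifferent between Swerve and Straight.
Country 1's expected payoff from Swerve is −2.5y + 2(1−y); from Straight it is 2y − 3(1−y).
Setting these equal: −4.5y + 2 = 5y − 3, so y = 10/19.
Therefore Country 2 plays Straight with probability 1 − 10/19 = 9/19.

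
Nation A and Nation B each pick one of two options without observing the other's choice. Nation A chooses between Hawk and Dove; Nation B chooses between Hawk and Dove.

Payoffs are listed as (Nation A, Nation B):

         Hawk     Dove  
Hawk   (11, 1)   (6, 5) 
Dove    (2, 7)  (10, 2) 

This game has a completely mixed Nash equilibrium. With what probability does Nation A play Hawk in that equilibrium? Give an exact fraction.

Let p be the probability that Nation A plays Hawk. In a completely mixed equilibrium, Nation B must be indifferent between Hawk and Dove.
Nation B's expected payoff from Hawk is p + 7(1−p); from Dove it is 5p + 2(1−p).
Setting these equal: −6p + 7 = 3p + 2, so p = 5/9.

5/9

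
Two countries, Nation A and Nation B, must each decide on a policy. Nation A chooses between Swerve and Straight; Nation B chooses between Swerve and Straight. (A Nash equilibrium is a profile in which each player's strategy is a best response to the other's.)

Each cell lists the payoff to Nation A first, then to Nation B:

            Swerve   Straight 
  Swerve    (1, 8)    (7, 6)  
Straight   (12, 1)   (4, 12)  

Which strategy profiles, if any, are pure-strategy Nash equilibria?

none

(Swerve, Swerve): Nation A prefers Straight (12 > 1) — not an equilibrium.
(Swerve, Straight): Nation B prefers Swerve (8 > 6) — not an equilibrium.
(Straight, Swerve): Nation B prefers Straight (12 > 1) — not an equilibrium.
(Straight, Straight): Nation A prefers Swerve (7 > 4) — not an equilibrium.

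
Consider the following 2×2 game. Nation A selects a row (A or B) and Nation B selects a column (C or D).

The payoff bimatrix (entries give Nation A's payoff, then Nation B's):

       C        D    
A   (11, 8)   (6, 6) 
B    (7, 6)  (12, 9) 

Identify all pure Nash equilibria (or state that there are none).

(A, C): Nation A gets 11 ≥ 7 from B, and Nation B gets 8 ≥ 6 from D — Nash equilibrium.
(A, D): Nation A prefers B (12 > 6); Nation B prefers C (8 > 6) — not an equilibrium.
(B, C): Nation A prefers A (11 > 7); Nation B prefers D (9 > 6) — not an equilibrium.
(B, D): Nation A gets 12 ≥ 6 from A, and Nation B gets 9 ≥ 6 from C — Nash equilibrium.

(A, C) and (B, D)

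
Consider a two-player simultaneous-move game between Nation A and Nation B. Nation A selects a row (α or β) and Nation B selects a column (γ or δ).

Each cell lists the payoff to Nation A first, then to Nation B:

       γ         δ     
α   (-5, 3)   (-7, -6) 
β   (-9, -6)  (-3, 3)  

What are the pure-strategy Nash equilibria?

(α, γ): Nation A gets -5 ≥ -9 from β, and Nation B gets 3 ≥ -6 from δ — Nash equilibrium.
(α, δ): Nation A prefers β (-3 > -7); Nation B prefers γ (3 > -6) — not an equilibrium.
(β, γ): Nation A prefers α (-5 > -9); Nation B prefers δ (3 > -6) — not an equilibrium.
(β, δ): Nation A gets -3 ≥ -7 from α, and Nation B gets 3 ≥ -6 from γ — Nash equilibrium.

(α, γ) and (β, δ)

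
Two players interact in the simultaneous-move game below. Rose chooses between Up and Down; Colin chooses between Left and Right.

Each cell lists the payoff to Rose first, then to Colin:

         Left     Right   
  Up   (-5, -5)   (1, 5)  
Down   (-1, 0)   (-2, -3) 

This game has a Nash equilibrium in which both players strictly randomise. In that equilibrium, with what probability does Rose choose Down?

10/13

Let x be the probability that Rose plays Up. In a completely mixed equilibrium, Colin must be indifferent between Left and Right.
Colin's expected payoff from Left is −5x; from Right it is 5x − 3(1−x).
Setting these equal: −5x = 8x − 3, so x = 3/13.
Therefore Rose plays Down with probability 1 − 3/13 = 10/13.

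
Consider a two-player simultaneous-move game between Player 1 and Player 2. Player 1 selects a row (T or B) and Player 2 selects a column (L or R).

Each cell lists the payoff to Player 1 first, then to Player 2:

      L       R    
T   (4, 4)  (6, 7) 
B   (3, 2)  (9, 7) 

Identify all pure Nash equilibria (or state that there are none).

(B, R)

(T, L): Player 2 prefers R (7 > 4) — not an equilibrium.
(T, R): Player 1 prefers B (9 > 6) — not an equilibrium.
(B, L): Player 1 prefers T (4 > 3); Player 2 prefers R (7 > 2) — not an equilibrium.
(B, R): Player 1 gets 9 ≥ 6 from T, and Player 2 gets 7 ≥ 2 from L — Nash equilibrium.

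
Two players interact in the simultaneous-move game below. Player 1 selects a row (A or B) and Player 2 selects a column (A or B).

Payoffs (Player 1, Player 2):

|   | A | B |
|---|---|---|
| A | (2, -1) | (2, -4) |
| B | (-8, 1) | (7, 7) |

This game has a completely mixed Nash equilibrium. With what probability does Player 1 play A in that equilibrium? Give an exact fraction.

Let r be the probability that Player 1 plays A. In a completely mixed equilibrium, Player 2 must be indifferent between A and B.
Player 2's expected payoff from A is −r + (1−r); from B it is −4r + 7(1−r).
Setting these equal: −2r + 1 = −11r + 7, so r = 2/3.

2/3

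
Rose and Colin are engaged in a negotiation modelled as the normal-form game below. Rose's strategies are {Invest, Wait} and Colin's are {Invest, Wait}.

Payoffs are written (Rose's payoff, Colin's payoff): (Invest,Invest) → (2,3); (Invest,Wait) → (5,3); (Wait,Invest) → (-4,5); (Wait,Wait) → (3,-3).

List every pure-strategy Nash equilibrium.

(Invest, Invest) and (Invest, Wait)

(Invest, Invest): Rose gets 2 ≥ -4 from Wait, and Colin gets 3 ≥ 3 from Wait — Nash equilibrium.
(Invest, Wait): Rose gets 5 ≥ 3 from Wait, and Colin gets 3 ≥ 3 from Invest — Nash equilibrium.
(Wait, Invest): Rose prefers Invest (2 > -4) — not an equilibrium.
(Wait, Wait): Rose prefers Invest (5 > 3); Colin prefers Invest (5 > -3) — not an equilibrium.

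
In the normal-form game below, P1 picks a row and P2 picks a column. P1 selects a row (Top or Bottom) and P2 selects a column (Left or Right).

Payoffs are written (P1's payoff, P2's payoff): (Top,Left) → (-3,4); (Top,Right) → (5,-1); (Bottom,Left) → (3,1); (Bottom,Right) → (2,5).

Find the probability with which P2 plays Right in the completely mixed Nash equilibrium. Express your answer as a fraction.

2/3

Let y be the probability that P2 plays Left. In a completely mixed equilibrium, P1 must be indifferent between Top and Bottom.
P1's expected payoff from Top is −3y + 5(1−y); from Bottom it is 3y + 2(1−y).
Setting these equal: −8y + 5 = y + 2, so y = 1/3.
Therefore P2 plays Right with probability 1 − 1/3 = 2/3.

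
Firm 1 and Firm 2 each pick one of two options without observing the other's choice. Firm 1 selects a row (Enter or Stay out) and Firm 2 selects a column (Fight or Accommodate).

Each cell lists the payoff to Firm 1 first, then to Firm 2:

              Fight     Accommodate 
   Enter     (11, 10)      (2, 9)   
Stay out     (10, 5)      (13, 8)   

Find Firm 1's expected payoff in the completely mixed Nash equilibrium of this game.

41/4

First find q, the probability Firm 2 plays Fight, from Firm 1's indifference between Enter and Stay out: 11q + 2(1−q) = 10q + 13(1−q), giving q = 11/12.
Since Firm 1 is indifferent in equilibrium, Firm 1's expected payoff equals the payoff from either row against (11/12, 1/12). Using Enter: 11(11/12) + 2(1/12) = 41/4.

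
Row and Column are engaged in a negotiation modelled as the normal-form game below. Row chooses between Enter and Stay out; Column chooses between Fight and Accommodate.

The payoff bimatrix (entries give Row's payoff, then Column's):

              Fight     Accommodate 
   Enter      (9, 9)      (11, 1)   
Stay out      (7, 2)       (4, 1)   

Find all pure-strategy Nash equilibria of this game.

(Enter, Fight)

(Enter, Fight): Row gets 9 ≥ 7 from Stay out, and Column gets 9 ≥ 1 from Accommodate — Nash equilibrium.
(Enter, Accommodate): Column prefers Fight (9 > 1) — not an equilibrium.
(Stay out, Fight): Row prefers Enter (9 > 7) — not an equilibrium.
(Stay out, Accommodate): Row prefers Enter (11 > 4); Column prefers Fight (2 > 1) — not an equilibrium.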